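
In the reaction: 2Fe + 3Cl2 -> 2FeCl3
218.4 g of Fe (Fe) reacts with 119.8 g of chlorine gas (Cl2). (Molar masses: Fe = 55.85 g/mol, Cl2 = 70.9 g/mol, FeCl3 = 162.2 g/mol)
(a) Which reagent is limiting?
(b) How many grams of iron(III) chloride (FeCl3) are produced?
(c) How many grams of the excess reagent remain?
(a) Cl2, (b) 182.7 g, (c) 155.5 g

Moles of Fe = 218.4 g ÷ 55.85 g/mol = 3.91047 mol
Moles of Cl2 = 119.8 g ÷ 70.9 g/mol = 1.6897 mol
Moles ÷ coefficient: Fe: 3.91047/2 = 1.955, Cl2: 1.6897/3 = 0.5632
(a) Cl2 has the smaller value, so Cl2 is the limiting reagent.
(b) Moles of FeCl3 = 1.6897 mol Cl2 × (2/3) = 1.12647 mol; mass = 1.12647 mol × 162.2 g/mol = 182.7 g
(c) Fe consumed = 1.6897 × (2/3) = 1.12647 mol; remaining = 3.91047 − 1.12647 = 2.78401 mol; mass = 2.78401 mol × 55.85 g/mol = 155.5 g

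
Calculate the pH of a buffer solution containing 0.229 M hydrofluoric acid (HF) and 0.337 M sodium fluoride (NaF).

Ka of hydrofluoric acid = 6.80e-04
pH = 3.34

pKa = -log(6.80e-04) = 3.17. pH = pKa + log([A⁻]/[HA]) = 3.17 + log(0.337/0.229)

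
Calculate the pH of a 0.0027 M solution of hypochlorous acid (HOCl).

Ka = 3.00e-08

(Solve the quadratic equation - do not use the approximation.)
pH = 5.05

x² + Ka×x - Ka×C = 0. Using quadratic formula: [H⁺] = 8.9850e-06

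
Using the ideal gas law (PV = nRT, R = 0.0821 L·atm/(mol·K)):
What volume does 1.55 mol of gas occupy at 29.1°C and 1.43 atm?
T = 29.1°C + 273.15 = 302.25 K
V = nRT/P = (1.55 × 0.0821 × 302.25) / 1.43
V = 26.90 L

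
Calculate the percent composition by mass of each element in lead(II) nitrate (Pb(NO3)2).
Pb: 62.56%, N: 8.46%, O: 28.98%

Molar mass of Pb(NO3)2 = 331.22 g/mol
% Pb = (1 × 207.2) / 331.22 × 100% = 207.2 / 331.22 × 100% = 62.56%
% N = (2 × 14.01) / 331.22 × 100% = 28.02 / 331.22 × 100% = 8.46%
% O = (6 × 16.0) / 331.22 × 100% = 96 / 331.22 × 100% = 28.98%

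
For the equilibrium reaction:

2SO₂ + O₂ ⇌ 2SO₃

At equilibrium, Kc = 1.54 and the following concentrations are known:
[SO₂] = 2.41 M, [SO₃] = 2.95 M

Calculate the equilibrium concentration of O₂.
[O₂] = 0.9729 M

Kc = ([SO₃]^2) / ([SO₂]^2 × [O₂]) = 1.54
[O₂]^1 = (product terms)/(Kc · other reactant terms) = 8.7025 / (1.54 · 5.8081) = 0.97295
[O₂] = 0.9729 M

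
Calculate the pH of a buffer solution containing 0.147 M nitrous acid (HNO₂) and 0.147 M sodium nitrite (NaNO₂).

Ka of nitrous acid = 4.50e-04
pH = 3.35

pKa = -log(4.50e-04) = 3.35. pH = pKa + log([A⁻]/[HA]) = 3.35 + log(0.147/0.147)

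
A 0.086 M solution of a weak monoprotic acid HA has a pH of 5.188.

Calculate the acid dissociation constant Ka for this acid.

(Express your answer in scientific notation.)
K_a = 4.89e-10

[H⁺] = 10^(−pH) = 10^(−5.188) = 6.486e-06 M. For HA ⇌ H⁺ + A⁻, Ka = x²/(C − x) = (6.486e-06)²/(0.086 − 6.486e-06) = 4.89e-10.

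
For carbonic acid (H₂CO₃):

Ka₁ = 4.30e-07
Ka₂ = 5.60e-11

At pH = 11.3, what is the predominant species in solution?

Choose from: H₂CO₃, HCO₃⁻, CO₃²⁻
CO₃²⁻

pKa1 = 6.37, pKa2 = 10.25. Each pKa is the crossover between adjacent species; pH = 11.3 lies in the region where CO₃²⁻ predominates.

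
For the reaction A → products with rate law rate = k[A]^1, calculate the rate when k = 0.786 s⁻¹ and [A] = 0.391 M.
0.3073 M/s

rate = k·[A]^1 = 0.786·(0.391)^1 = 0.786·0.391 = 0.3073 M/s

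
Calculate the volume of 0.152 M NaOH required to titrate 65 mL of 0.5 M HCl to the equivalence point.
V_{base} = 213.8 mL

At equivalence: moles acid = moles base.
moles HCl = 0.5 M × 0.065 L = 0.0325 mol
V_NaOH = 0.0325 mol ÷ 0.152 M = 0.2138 L = 213.8 mL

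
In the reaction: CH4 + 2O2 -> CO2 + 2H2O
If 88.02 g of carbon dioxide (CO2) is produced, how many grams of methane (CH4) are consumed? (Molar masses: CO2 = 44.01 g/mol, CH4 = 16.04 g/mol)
Moles of CO2 = 88.02 g ÷ 44.01 g/mol = 2 mol
Mole ratio: 1 mol CH4 / 1 mol CO2
Moles of CH4 = 2 × (1/1) = 2 mol
Mass of CH4 = 2 mol × 16.04 g/mol = 32.08 g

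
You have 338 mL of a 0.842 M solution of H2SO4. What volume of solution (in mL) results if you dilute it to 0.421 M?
Using M₁V₁ = M₂V₂:
0.842 × 338 = 0.421 × V₂
V₂ = (0.842 × 338) / 0.421 = 676 mL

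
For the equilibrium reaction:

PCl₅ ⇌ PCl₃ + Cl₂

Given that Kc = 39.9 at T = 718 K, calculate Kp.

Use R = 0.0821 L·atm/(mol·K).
K_p = 2.35e+03

Δn = (moles gaseous products) − (moles gaseous reactants) = 1
T = 718 K; RT = 0.0821 × 718 = 58.9478
Kp = Kc·(RT)^Δn = 39.9 × (58.9478)^1 = 39.9 × 58.9478 = 2.35e+03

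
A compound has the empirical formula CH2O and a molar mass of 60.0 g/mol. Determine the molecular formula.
Empirical formula mass of CH2O = 30.03 g/mol
Multiplier = 60.0 / 30.03 ≈ 2
Molecular formula = (CH2O) × 2 = C2H4O2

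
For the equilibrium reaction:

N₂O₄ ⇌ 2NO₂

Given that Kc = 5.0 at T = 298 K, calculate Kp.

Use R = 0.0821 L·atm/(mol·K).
K_p = 122.3290

Δn = (moles gaseous products) − (moles gaseous reactants) = 1
T = 298 K; RT = 0.0821 × 298 = 24.4658
Kp = Kc·(RT)^Δn = 5.0 × (24.4658)^1 = 5.0 × 24.4658 = 122.3290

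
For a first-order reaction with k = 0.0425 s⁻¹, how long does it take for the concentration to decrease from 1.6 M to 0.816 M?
15.84 s

From ln[A] = ln[A]₀ - k·t: t = ln([A]₀/[A])/k = ln(1.6/0.816)/0.0425 = ln(1.9608)/0.0425 = 0.6733/0.0425 = 15.84 s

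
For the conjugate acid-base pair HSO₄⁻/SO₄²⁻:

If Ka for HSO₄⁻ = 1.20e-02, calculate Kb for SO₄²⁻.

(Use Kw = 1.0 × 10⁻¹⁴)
K_b = 8.33e-13

Conjugate acid-base pairs differ by one H⁺. Ka × Kb = Kw for a conjugate pair.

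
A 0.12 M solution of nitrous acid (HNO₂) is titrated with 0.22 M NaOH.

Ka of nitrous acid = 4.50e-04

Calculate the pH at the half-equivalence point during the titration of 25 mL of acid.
pH = pKa = 3.35

At the half-equivalence point, [HA] = [A⁻], so by Henderson–Hasselbalch pH = pKa + log(1) = pKa.
pKa = −log(4.50e-04) = 3.35.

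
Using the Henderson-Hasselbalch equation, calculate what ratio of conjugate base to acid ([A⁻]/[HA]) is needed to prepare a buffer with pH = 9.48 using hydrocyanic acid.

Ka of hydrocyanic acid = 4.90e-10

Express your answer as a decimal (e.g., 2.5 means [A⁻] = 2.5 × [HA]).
[A⁻]/[HA] = 1.480

pKa = −log(4.90e-10) = 9.3098. pH = pKa + log([A⁻]/[HA]). 9.48 = 9.3098 + log(ratio). log(ratio) = 9.48 − 9.3098 = 0.1702. ratio = 10^(0.1702) = 1.480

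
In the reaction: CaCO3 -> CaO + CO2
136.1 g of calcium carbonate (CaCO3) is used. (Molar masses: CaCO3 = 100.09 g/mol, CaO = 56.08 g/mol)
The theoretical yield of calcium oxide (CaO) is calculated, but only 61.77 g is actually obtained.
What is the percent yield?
Moles of CaCO3 = 136.1 g ÷ 100.09 g/mol = 1.35978 mol
Mole ratio: 1 mol CaO / 1 mol CaCO3
Moles of CaO = 1.35978 × (1/1) = 1.35978 mol
Theoretical yield = 1.35978 mol × 56.08 g/mol = 76.256 g
Actual yield = 61.77 g
Percent yield = (61.77 / 76.256) × 100% = 81.0%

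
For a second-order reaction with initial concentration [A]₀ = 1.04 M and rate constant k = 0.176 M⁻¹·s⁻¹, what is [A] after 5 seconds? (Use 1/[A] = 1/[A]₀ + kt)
0.5430 M

1/[A] = 1/[A]₀ + k·t = 1/1.04 + (0.176)·(5) = 0.9615 + 0.8800 = 1.8415
[A] = 1/1.8415 = 0.5430 M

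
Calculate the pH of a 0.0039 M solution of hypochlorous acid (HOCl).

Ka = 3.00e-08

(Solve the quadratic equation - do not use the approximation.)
pH = 4.97

x² + Ka×x - Ka×C = 0. Using quadratic formula: [H⁺] = 1.0802e-05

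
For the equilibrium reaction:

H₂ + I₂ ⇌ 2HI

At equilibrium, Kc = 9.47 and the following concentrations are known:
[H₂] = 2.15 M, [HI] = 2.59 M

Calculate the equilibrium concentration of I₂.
[I₂] = 0.3295 M

Kc = ([HI]^2) / ([H₂] × [I₂]) = 9.47
[I₂]^1 = (product terms)/(Kc · other reactant terms) = 6.7081 / (9.47 · 2.15) = 0.32947
[I₂] = 0.3295 M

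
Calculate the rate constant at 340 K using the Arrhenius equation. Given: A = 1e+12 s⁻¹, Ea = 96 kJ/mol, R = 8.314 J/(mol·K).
1.78e-03 s⁻¹

k = A·exp(-Ea/(R·T)) = 1e+12·exp(-96000/(8.314·340)) = 1e+12·exp(-33.9611) = 1e+12·1.7818e-15 = 1.78e-03 s⁻¹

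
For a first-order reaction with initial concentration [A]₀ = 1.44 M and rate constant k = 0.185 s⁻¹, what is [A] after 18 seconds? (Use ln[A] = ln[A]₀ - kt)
0.0515 M

ln[A] = ln[A]₀ - k·t = ln(1.44) - (0.185)·(18) = 0.3646 - 3.3300 = -2.9654
[A] = e^(-2.9654) = 0.0515 M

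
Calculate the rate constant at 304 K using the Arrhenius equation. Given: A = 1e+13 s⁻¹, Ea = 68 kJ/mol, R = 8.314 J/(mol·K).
2.07e+01 s⁻¹

k = A·exp(-Ea/(R·T)) = 1e+13·exp(-68000/(8.314·304)) = 1e+13·exp(-26.9045) = 1e+13·2.0678e-12 = 2.07e+01 s⁻¹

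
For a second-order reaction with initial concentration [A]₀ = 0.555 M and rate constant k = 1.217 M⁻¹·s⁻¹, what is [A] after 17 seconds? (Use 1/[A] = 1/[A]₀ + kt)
0.0445 M

1/[A] = 1/[A]₀ + k·t = 1/0.555 + (1.217)·(17) = 1.8018 + 20.6890 = 22.4908
[A] = 1/22.4908 = 0.0445 M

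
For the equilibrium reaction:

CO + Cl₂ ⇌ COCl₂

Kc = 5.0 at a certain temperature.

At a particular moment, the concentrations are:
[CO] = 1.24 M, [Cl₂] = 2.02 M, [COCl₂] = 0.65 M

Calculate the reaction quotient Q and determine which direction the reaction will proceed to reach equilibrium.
Q = 0.260, Q < K, reaction proceeds forward (toward products)

Q = ([COCl₂]) / ([CO] × [Cl₂])
  = ((0.65)) / ((1.24)·(2.02)) = 0.65/2.5048 = 0.2595
Since Q = 0.2595 < Kc = 5.0, the reaction proceeds forward (toward products) to reach equilibrium.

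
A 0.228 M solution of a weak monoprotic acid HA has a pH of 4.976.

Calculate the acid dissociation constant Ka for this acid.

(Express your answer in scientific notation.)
K_a = 4.90e-10

[H⁺] = 10^(−pH) = 10^(−4.976) = 1.057e-05 M. For HA ⇌ H⁺ + A⁻, Ka = x²/(C − x) = (1.057e-05)²/(0.228 − 1.057e-05) = 4.90e-10.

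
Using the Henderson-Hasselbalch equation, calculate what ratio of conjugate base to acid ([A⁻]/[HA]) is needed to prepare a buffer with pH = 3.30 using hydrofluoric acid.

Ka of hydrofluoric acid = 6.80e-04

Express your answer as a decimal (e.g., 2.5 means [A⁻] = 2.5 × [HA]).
[A⁻]/[HA] = 1.357

pKa = −log(6.80e-04) = 3.1675. pH = pKa + log([A⁻]/[HA]). 3.30 = 3.1675 + log(ratio). log(ratio) = 3.30 − 3.1675 = 0.1325. ratio = 10^(0.1325) = 1.357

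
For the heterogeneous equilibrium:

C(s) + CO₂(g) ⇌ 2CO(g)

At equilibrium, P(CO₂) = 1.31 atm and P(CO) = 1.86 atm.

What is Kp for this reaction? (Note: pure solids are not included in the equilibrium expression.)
K_p = 2.641

Solid C is excluded.
Kp = P(CO)²/P(CO₂) = (1.86)²/1.31 = 3.46/1.31 = 2.641.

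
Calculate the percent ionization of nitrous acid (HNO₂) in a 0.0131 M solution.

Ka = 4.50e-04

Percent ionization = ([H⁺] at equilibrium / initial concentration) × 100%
Percent ionization = 16.9%

Let x = [H⁺]. Ka = x²/(C - x) ⇒ x² + (4.50e-04)x - (4.50e-04)(0.0131) = 0. x = 2.2134e-03. Percent = (2.2134e-03/0.0131) × 100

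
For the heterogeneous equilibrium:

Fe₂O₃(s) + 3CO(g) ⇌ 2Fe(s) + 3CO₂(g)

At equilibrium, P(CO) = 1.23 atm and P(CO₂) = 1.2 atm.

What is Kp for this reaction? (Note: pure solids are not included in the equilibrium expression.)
K_p = 0.929

Solids (Fe₂O₃, Fe) are excluded.
Kp = P(CO₂)³/P(CO)³ = (1.2)³/(1.23)³ = 1.728/1.861 = 0.929.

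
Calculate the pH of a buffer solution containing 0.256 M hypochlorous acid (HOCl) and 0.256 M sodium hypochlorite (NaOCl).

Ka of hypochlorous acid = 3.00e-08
pH = 7.52

pKa = -log(3.00e-08) = 7.52. pH = pKa + log([A⁻]/[HA]) = 7.52 + log(0.256/0.256)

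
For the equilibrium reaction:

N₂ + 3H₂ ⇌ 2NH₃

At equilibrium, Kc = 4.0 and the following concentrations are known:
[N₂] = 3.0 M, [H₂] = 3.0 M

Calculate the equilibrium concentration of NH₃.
[NH₃] = 18.0000 M

Kc = ([NH₃]^2) / ([N₂] × [H₂]^3) = 4.0
[NH₃]^2 = Kc · (reactant terms)/(other product terms) = 4.0 · 81 / 1 = 324
[NH₃] = (324)^(1/2) = 18.0000 M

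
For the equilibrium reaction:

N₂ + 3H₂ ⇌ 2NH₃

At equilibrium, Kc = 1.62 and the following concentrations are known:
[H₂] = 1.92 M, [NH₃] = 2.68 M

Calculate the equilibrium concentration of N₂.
[N₂] = 0.6264 M

Kc = ([NH₃]^2) / ([N₂] × [H₂]^3) = 1.62
[N₂]^1 = (product terms)/(Kc · other reactant terms) = 7.1824 / (1.62 · 7.0779) = 0.6264
[N₂] = 0.6264 M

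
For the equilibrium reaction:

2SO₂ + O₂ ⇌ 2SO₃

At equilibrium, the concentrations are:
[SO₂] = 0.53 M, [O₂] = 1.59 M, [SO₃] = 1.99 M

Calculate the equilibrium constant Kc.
K_c = 8.8666

Kc = ([SO₃]^2) / ([SO₂]^2 × [O₂])
   = ((1.99)^2) / ((0.53)^2·(1.59))
   = 3.9601 / 0.44663 = 8.8666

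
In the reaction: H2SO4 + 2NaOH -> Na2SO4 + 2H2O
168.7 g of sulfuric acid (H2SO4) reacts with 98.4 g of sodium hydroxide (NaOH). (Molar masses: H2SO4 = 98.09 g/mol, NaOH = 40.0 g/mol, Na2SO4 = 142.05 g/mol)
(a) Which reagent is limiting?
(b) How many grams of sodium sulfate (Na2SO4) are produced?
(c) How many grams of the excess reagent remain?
(a) NaOH, (b) 174.7 g, (c) 48.05 g

Moles of H2SO4 = 168.7 g ÷ 98.09 g/mol = 1.71985 mol
Moles of NaOH = 98.4 g ÷ 40.0 g/mol = 2.46 mol
Moles ÷ coefficient: H2SO4: 1.71985/1 = 1.72, NaOH: 2.46/2 = 1.23
(a) NaOH has the smaller value, so NaOH is the limiting reagent.
(b) Moles of Na2SO4 = 2.46 mol NaOH × (1/2) = 1.23 mol; mass = 1.23 mol × 142.05 g/mol = 174.7 g
(c) H2SO4 consumed = 2.46 × (1/2) = 1.23 mol; remaining = 1.71985 − 1.23 = 0.489849 mol; mass = 0.489849 mol × 98.09 g/mol = 48.05 g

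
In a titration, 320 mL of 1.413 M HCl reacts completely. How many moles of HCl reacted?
Moles = Molarity × Volume (L)
Moles = 1.413 M × 0.32 L = 0.4522 mol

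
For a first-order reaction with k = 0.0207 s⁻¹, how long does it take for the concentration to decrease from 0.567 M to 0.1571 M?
62.00 s

From ln[A] = ln[A]₀ - k·t: t = ln([A]₀/[A])/k = ln(0.567/0.1571)/0.0207 = ln(3.6092)/0.0207 = 1.2835/0.0207 = 62.00 s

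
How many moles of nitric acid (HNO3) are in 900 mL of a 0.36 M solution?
Moles = Molarity × Volume (L)
Moles = 0.36 M × 0.9 L = 0.324 mol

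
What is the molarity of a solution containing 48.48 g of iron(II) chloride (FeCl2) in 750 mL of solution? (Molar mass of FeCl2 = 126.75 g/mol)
Moles of FeCl2 = 48.48 g ÷ 126.75 g/mol = 0.382485 mol
Volume = 750 mL = 0.75 L
Molarity = 0.382485 mol ÷ 0.75 L = 0.51 M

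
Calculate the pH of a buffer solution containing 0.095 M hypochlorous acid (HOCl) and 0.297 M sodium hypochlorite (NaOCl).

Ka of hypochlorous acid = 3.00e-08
pH = 8.02

pKa = -log(3.00e-08) = 7.52. pH = pKa + log([A⁻]/[HA]) = 7.52 + log(0.297/0.095)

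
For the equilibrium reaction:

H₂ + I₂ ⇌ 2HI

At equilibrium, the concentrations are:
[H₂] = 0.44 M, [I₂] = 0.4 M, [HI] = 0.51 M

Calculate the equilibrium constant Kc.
K_c = 1.4778

Kc = ([HI]^2) / ([H₂] × [I₂])
   = ((0.51)^2) / ((0.44)·(0.4))
   = 0.2601 / 0.176 = 1.4778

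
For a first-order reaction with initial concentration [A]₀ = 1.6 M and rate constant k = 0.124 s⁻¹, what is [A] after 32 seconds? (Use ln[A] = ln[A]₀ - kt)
0.0303 M

ln[A] = ln[A]₀ - k·t = ln(1.6) - (0.124)·(32) = 0.4700 - 3.9680 = -3.4980
[A] = e^(-3.4980) = 0.0303 M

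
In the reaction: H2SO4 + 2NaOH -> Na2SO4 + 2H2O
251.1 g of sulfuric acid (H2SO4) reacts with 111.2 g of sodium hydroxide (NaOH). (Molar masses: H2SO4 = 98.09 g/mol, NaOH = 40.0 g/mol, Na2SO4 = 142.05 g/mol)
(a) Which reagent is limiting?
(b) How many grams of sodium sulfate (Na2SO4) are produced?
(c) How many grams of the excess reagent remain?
(a) NaOH, (b) 197.4 g, (c) 114.8 g

Moles of H2SO4 = 251.1 g ÷ 98.09 g/mol = 2.55989 mol
Moles of NaOH = 111.2 g ÷ 40.0 g/mol = 2.78 mol
Moles ÷ coefficient: H2SO4: 2.55989/1 = 2.56, NaOH: 2.78/2 = 1.39
(a) NaOH has the smaller value, so NaOH is the limiting reagent.
(b) Moles of Na2SO4 = 2.78 mol NaOH × (1/2) = 1.39 mol; mass = 1.39 mol × 142.05 g/mol = 197.4 g
(c) H2SO4 consumed = 2.78 × (1/2) = 1.39 mol; remaining = 2.55989 − 1.39 = 1.16989 mol; mass = 1.16989 mol × 98.09 g/mol = 114.8 g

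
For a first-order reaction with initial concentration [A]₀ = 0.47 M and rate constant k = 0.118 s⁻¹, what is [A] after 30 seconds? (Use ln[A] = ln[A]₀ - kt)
0.0136 M

ln[A] = ln[A]₀ - k·t = ln(0.47) - (0.118)·(30) = -0.7550 - 3.5400 = -4.2950
[A] = e^(-4.2950) = 0.0136 M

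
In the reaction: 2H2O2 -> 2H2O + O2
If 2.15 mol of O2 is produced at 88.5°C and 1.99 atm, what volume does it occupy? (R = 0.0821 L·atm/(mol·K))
T = 88.5°C + 273.15 = 361.65 K
V = nRT/P = (2.15 × 0.0821 × 361.65) / 1.99
V = 32.08 L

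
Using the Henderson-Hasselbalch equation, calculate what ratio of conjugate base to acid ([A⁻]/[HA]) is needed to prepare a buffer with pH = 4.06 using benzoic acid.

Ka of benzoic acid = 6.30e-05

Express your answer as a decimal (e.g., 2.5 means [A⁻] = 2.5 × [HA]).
[A⁻]/[HA] = 0.723

pKa = −log(6.30e-05) = 4.2007. pH = pKa + log([A⁻]/[HA]). 4.06 = 4.2007 + log(ratio). log(ratio) = 4.06 − 4.2007 = -0.1407. ratio = 10^(-0.1407) = 0.723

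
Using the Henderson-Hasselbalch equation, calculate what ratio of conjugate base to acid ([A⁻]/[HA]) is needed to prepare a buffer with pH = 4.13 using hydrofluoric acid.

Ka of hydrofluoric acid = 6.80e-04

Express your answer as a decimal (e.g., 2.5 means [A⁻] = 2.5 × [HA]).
[A⁻]/[HA] = 9.173

pKa = −log(6.80e-04) = 3.1675. pH = pKa + log([A⁻]/[HA]). 4.13 = 3.1675 + log(ratio). log(ratio) = 4.13 − 3.1675 = 0.9625. ratio = 10^(0.9625) = 9.173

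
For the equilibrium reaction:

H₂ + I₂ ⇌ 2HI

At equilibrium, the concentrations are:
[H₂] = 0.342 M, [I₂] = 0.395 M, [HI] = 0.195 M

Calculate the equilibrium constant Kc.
K_c = 0.2815

Kc = ([HI]^2) / ([H₂] × [I₂])
   = ((0.195)^2) / ((0.342)·(0.395))
   = 0.038025 / 0.13509 = 0.2815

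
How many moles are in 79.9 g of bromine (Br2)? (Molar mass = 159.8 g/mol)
Moles = 79.9 g ÷ 159.8 g/mol = 0.5 mol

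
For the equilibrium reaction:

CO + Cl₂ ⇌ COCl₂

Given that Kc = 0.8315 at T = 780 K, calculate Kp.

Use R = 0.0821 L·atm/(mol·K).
K_p = 0.0130

Δn = (moles gaseous products) − (moles gaseous reactants) = -1
T = 780 K; RT = 0.0821 × 780 = 64.038
Kp = Kc·(RT)^Δn = 0.8315 × (64.038)^-1 = 0.8315 × 0.0156157 = 0.0130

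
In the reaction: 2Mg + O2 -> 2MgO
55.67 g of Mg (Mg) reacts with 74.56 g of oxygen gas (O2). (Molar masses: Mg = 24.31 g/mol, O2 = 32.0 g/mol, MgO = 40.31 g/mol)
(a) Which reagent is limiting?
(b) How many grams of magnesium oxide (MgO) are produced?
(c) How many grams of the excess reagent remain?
(a) Mg, (b) 92.31 g, (c) 37.92 g

Moles of Mg = 55.67 g ÷ 24.31 g/mol = 2.29 mol
Moles of O2 = 74.56 g ÷ 32.0 g/mol = 2.33 mol
Moles ÷ coefficient: Mg: 2.29/2 = 1.145, O2: 2.33/1 = 2.33
(a) Mg has the smaller value, so Mg is the limiting reagent.
(b) Moles of MgO = 2.29 mol Mg × (2/2) = 2.29 mol; mass = 2.29 mol × 40.31 g/mol = 92.31 g
(c) O2 consumed = 2.29 × (1/2) = 1.145 mol; remaining = 2.33 − 1.145 = 1.185 mol; mass = 1.185 mol × 32.0 g/mol = 37.92 g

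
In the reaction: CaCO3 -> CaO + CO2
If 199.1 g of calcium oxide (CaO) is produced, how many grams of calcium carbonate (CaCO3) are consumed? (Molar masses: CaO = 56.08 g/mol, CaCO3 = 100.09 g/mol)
Moles of CaO = 199.1 g ÷ 56.08 g/mol = 3.55029 mol
Mole ratio: 1 mol CaCO3 / 1 mol CaO
Moles of CaCO3 = 3.55029 × (1/1) = 3.55029 mol
Mass of CaCO3 = 3.55029 mol × 100.09 g/mol = 355.3 g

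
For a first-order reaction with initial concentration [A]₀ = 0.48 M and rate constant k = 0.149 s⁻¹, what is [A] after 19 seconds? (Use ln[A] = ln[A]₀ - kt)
0.0283 M

ln[A] = ln[A]₀ - k·t = ln(0.48) - (0.149)·(19) = -0.7340 - 2.8310 = -3.5650
[A] = e^(-3.5650) = 0.0283 M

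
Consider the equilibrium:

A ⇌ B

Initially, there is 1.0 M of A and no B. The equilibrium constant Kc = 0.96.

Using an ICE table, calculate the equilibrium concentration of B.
[B] = 0.490 M

ICE: [A] = 1.0 − x, [B] = x.
Kc = x/(1.0 − x) = 0.96 ⇒ x = 0.96·1.0/(1 + 0.96) = 0.96/1.96 = 0.4898.
[B] = x = 0.490 M.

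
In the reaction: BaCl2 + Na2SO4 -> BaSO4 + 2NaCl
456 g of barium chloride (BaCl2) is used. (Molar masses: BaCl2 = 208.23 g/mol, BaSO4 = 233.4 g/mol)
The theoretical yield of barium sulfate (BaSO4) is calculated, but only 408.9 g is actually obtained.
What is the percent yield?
Moles of BaCl2 = 456 g ÷ 208.23 g/mol = 2.18989 mol
Mole ratio: 1 mol BaSO4 / 1 mol BaCl2
Moles of BaSO4 = 2.18989 × (1/1) = 2.18989 mol
Theoretical yield = 2.18989 mol × 233.4 g/mol = 511.12 g
Actual yield = 408.9 g
Percent yield = (408.9 / 511.12) × 100% = 80.0%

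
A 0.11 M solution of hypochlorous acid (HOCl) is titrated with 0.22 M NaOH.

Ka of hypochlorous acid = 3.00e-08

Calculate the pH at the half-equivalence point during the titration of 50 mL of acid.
pH = pKa = 7.52

At the half-equivalence point, [HA] = [A⁻], so by Henderson–Hasselbalch pH = pKa + log(1) = pKa.
pKa = −log(3.00e-08) = 7.52.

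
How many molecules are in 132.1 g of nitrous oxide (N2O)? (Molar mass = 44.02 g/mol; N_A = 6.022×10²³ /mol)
Moles = 132.1 g ÷ 44.02 g/mol = 3.00091 mol
Molecules = 3.00091 mol × 6.022×10²³ /mol = 1.807e+24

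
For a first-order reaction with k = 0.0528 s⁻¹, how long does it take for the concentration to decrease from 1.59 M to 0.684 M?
15.98 s

From ln[A] = ln[A]₀ - k·t: t = ln([A]₀/[A])/k = ln(1.59/0.684)/0.0528 = ln(2.3246)/0.0528 = 0.8435/0.0528 = 15.98 s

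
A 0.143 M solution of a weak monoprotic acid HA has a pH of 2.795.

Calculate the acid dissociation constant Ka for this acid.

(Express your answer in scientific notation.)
K_a = 1.82e-05

[H⁺] = 10^(−pH) = 10^(−2.795) = 1.603e-03 M. For HA ⇌ H⁺ + A⁻, Ka = x²/(C − x) = (1.603e-03)²/(0.143 − 1.603e-03) = 1.82e-05.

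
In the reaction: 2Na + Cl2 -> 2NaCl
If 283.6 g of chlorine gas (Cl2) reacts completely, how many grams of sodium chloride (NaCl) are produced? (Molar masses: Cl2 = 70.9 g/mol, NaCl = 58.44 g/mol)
Moles of Cl2 = 283.6 g ÷ 70.9 g/mol = 4 mol
Mole ratio: 2 mol NaCl / 1 mol Cl2
Moles of NaCl = 4 × (2/1) = 8 mol
Mass of NaCl = 8 mol × 58.44 g/mol = 467.5 g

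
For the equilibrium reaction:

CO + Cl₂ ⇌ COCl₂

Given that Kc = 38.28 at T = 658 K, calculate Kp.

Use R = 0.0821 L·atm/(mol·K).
K_p = 0.7086

Δn = (moles gaseous products) − (moles gaseous reactants) = -1
T = 658 K; RT = 0.0821 × 658 = 54.0218
Kp = Kc·(RT)^Δn = 38.28 × (54.0218)^-1 = 38.28 × 0.018511 = 0.7086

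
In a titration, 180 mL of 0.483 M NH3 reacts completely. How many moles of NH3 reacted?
Moles = Molarity × Volume (L)
Moles = 0.483 M × 0.18 L = 0.08694 mol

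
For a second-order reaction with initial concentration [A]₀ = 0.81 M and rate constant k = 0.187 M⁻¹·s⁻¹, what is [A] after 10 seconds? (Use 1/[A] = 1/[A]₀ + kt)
0.3221 M

1/[A] = 1/[A]₀ + k·t = 1/0.81 + (0.187)·(10) = 1.2346 + 1.8700 = 3.1046
[A] = 1/3.1046 = 0.3221 M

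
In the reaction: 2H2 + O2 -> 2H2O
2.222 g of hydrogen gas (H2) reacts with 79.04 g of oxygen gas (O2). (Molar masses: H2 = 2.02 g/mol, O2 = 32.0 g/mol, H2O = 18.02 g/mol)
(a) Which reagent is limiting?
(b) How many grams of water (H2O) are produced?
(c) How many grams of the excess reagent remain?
(a) H2, (b) 19.82 g, (c) 61.44 g

Moles of H2 = 2.222 g ÷ 2.02 g/mol = 1.1 mol
Moles of O2 = 79.04 g ÷ 32.0 g/mol = 2.47 mol
Moles ÷ coefficient: H2: 1.1/2 = 0.55, O2: 2.47/1 = 2.47
(a) H2 has the smaller value, so H2 is the limiting reagent.
(b) Moles of H2O = 1.1 mol H2 × (2/2) = 1.1 mol; mass = 1.1 mol × 18.02 g/mol = 19.82 g
(c) O2 consumed = 1.1 × (1/2) = 0.55 mol; remaining = 2.47 − 0.55 = 1.92 mol; mass = 1.92 mol × 32.0 g/mol = 61.44 g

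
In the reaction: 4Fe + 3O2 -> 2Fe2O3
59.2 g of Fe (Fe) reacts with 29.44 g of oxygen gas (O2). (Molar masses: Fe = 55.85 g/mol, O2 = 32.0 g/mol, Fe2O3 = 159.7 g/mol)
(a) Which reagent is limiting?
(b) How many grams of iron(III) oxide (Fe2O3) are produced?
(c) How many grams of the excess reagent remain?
(a) Fe, (b) 84.64 g, (c) 4 g

Moles of Fe = 59.2 g ÷ 55.85 g/mol = 1.05998 mol
Moles of O2 = 29.44 g ÷ 32.0 g/mol = 0.92 mol
Moles ÷ coefficient: Fe: 1.05998/4 = 0.265, O2: 0.92/3 = 0.3067
(a) Fe has the smaller value, so Fe is the limiting reagent.
(b) Moles of Fe2O3 = 1.05998 mol Fe × (2/4) = 0.529991 mol; mass = 0.529991 mol × 159.7 g/mol = 84.64 g
(c) O2 consumed = 1.05998 × (3/4) = 0.794987 mol; remaining = 0.92 − 0.794987 = 0.125013 mol; mass = 0.125013 mol × 32.0 g/mol = 4 g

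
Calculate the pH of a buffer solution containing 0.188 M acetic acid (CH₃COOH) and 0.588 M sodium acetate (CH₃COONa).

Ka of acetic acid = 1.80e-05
pH = 5.24

pKa = -log(1.80e-05) = 4.74. pH = pKa + log([A⁻]/[HA]) = 4.74 + log(0.588/0.188)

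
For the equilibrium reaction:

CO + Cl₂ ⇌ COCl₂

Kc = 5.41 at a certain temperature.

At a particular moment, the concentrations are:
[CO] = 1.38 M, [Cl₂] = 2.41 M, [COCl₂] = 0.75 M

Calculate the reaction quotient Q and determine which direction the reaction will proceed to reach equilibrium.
Q = 0.226, Q < K, reaction proceeds forward (toward products)

Q = ([COCl₂]) / ([CO] × [Cl₂])
  = ((0.75)) / ((1.38)·(2.41)) = 0.75/3.3258 = 0.2255
Since Q = 0.2255 < Kc = 5.41, the reaction proceeds forward (toward products) to reach equilibrium.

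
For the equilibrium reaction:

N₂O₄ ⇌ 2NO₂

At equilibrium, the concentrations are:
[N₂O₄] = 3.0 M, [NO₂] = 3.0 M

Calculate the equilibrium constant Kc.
K_c = 3.0000

Kc = ([NO₂]^2) / ([N₂O₄])
   = ((3.0)^2) / ((3.0))
   = 9 / 3 = 3.0000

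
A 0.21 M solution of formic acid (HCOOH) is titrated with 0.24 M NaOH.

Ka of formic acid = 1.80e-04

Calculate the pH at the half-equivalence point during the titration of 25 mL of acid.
pH = pKa = 3.74

At the half-equivalence point, [HA] = [A⁻], so by Henderson–Hasselbalch pH = pKa + log(1) = pKa.
pKa = −log(1.80e-04) = 3.74.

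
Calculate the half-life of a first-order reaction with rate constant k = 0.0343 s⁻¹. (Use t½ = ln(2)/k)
20.21 s

t½ = ln(2)/k = 0.6931/0.0343 = 20.21 s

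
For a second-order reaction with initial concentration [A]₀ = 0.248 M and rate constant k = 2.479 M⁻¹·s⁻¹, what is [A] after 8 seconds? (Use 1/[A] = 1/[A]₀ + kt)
0.0419 M

1/[A] = 1/[A]₀ + k·t = 1/0.248 + (2.479)·(8) = 4.0323 + 19.8320 = 23.8643
[A] = 1/23.8643 = 0.0419 M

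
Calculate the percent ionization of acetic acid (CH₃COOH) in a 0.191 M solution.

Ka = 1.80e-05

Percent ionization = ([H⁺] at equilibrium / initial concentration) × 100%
Percent ionization = 0.966%

Let x = [H⁺]. Ka = x²/(C - x) ⇒ x² + (1.80e-05)x - (1.80e-05)(0.191) = 0. x = 1.8452e-03. Percent = (1.8452e-03/0.191) × 100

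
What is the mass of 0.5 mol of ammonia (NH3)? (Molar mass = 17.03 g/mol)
Mass = 0.5 mol × 17.03 g/mol = 8.515 g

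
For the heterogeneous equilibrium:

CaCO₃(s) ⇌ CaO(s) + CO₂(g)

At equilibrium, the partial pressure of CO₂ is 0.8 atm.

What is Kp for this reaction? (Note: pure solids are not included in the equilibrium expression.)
K_p = 0.8

Solids (CaCO₃, CaO) have activity 1 and are excluded.
Kp = P(CO₂) = 0.8.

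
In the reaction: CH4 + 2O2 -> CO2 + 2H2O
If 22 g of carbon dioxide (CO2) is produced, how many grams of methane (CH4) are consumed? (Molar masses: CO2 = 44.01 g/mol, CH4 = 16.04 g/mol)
Moles of CO2 = 22 g ÷ 44.01 g/mol = 0.499886 mol
Mole ratio: 1 mol CH4 / 1 mol CO2
Moles of CH4 = 0.499886 × (1/1) = 0.499886 mol
Mass of CH4 = 0.499886 mol × 16.04 g/mol = 8.018 g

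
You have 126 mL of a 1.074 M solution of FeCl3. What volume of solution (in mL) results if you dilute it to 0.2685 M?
Using M₁V₁ = M₂V₂:
1.074 × 126 = 0.2685 × V₂
V₂ = (1.074 × 126) / 0.2685 = 504 mL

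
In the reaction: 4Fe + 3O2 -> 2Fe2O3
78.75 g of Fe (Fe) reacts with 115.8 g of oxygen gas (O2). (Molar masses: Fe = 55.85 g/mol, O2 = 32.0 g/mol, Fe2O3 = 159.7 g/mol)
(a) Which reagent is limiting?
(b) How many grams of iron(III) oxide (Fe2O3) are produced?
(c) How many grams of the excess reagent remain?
(a) Fe, (b) 112.6 g, (c) 81.96 g

Moles of Fe = 78.75 g ÷ 55.85 g/mol = 1.41003 mol
Moles of O2 = 115.8 g ÷ 32.0 g/mol = 3.61875 mol
Moles ÷ coefficient: Fe: 1.41003/4 = 0.3525, O2: 3.61875/3 = 1.206
(a) Fe has the smaller value, so Fe is the limiting reagent.
(b) Moles of Fe2O3 = 1.41003 mol Fe × (2/4) = 0.705013 mol; mass = 0.705013 mol × 159.7 g/mol = 112.6 g
(c) O2 consumed = 1.41003 × (3/4) = 1.05752 mol; remaining = 3.61875 − 1.05752 = 2.56123 mol; mass = 2.56123 mol × 32.0 g/mol = 81.96 g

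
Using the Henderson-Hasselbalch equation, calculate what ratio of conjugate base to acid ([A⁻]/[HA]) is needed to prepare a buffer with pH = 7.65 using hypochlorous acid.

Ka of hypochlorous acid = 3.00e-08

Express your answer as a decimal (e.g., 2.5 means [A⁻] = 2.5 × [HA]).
[A⁻]/[HA] = 1.340

pKa = −log(3.00e-08) = 7.5229. pH = pKa + log([A⁻]/[HA]). 7.65 = 7.5229 + log(ratio). log(ratio) = 7.65 − 7.5229 = 0.1271. ratio = 10^(0.1271) = 1.340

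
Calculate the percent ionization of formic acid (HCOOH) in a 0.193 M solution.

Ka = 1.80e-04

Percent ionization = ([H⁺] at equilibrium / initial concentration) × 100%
Percent ionization = 3.01%

Let x = [H⁺]. Ka = x²/(C - x) ⇒ x² + (1.80e-04)x - (1.80e-04)(0.193) = 0. x = 5.8048e-03. Percent = (5.8048e-03/0.193) × 100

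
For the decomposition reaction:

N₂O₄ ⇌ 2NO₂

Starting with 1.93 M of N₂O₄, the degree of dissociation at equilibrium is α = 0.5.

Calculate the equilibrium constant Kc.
K_c = 3.8600

x = α·[A]₀ = 0.5 × 1.93 = 0.965 M dissociated.
At eq: [N₂O₄] = 1.93 − 0.965 = 0.965 M; [NO₂] = 2x = 1.93 M.
Kc = [NO₂]²/[N₂O₄] = (1.93)²/0.965 = 3.86.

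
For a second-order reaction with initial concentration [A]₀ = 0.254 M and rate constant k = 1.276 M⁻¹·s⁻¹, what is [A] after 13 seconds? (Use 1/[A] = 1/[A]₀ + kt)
0.0487 M

1/[A] = 1/[A]₀ + k·t = 1/0.254 + (1.276)·(13) = 3.9370 + 16.5880 = 20.5250
[A] = 1/20.5250 = 0.0487 M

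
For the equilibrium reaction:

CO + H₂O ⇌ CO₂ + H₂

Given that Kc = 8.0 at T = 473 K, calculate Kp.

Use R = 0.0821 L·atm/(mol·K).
K_p = 8.0000

Δn = (moles gaseous products) − (moles gaseous reactants) = 0
T = 473 K; RT = 0.0821 × 473 = 38.8333
Kp = Kc·(RT)^Δn = 8.0 × (38.8333)^0 = 8.0 × 1 = 8.0000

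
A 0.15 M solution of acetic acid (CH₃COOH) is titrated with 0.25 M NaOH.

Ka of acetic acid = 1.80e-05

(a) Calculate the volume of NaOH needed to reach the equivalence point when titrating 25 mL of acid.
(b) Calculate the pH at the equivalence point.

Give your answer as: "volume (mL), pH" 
V = 15.0 mL, pH = 8.86

(a) At equivalence: moles acid = moles base.
moles acid = 0.15 × 0.025 = 0.00375 mol; V_NaOH = 0.00375/0.25 = 0.015 L = 15.0 mL.
(b) At equivalence, all acid → conjugate base A⁻ at [A⁻] = 0.00375/0.04 = 0.09375 M.
Kb = Kw/Ka = 1.0e-14/1.80e-05 = 5.556e-10; [OH⁻] = √(Kb·[A⁻]) = 7.217e-06; pOH = 5.14; pH = 14 − pOH = 8.86.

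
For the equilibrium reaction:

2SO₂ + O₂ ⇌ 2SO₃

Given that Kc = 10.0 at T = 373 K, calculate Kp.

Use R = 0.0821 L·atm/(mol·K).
K_p = 0.3265

Δn = (moles gaseous products) − (moles gaseous reactants) = -1
T = 373 K; RT = 0.0821 × 373 = 30.6233
Kp = Kc·(RT)^Δn = 10.0 × (30.6233)^-1 = 10.0 × 0.0326549 = 0.3265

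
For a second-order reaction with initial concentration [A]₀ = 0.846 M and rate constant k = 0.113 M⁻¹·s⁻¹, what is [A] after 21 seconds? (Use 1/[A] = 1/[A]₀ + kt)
0.2813 M

1/[A] = 1/[A]₀ + k·t = 1/0.846 + (0.113)·(21) = 1.1820 + 2.3730 = 3.5550
[A] = 1/3.5550 = 0.2813 M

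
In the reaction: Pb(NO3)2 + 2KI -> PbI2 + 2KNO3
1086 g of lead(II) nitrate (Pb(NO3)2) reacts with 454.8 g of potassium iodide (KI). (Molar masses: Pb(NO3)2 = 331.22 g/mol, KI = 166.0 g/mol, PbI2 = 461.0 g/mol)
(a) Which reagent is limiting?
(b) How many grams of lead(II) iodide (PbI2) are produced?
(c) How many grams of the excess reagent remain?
(a) KI, (b) 631.5 g, (c) 632.3 g

Moles of Pb(NO3)2 = 1086 g ÷ 331.22 g/mol = 3.27879 mol
Moles of KI = 454.8 g ÷ 166.0 g/mol = 2.73976 mol
Moles ÷ coefficient: Pb(NO3)2: 3.27879/1 = 3.279, KI: 2.73976/2 = 1.37
(a) KI has the smaller value, so KI is the limiting reagent.
(b) Moles of PbI2 = 2.73976 mol KI × (1/2) = 1.36988 mol; mass = 1.36988 mol × 461.0 g/mol = 631.5 g
(c) Pb(NO3)2 consumed = 2.73976 × (1/2) = 1.36988 mol; remaining = 3.27879 − 1.36988 = 1.90891 mol; mass = 1.90891 mol × 331.22 g/mol = 632.3 g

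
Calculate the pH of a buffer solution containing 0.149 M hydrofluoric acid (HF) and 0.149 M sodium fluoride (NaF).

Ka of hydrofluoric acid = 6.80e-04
pH = 3.17

pKa = -log(6.80e-04) = 3.17. pH = pKa + log([A⁻]/[HA]) = 3.17 + log(0.149/0.149)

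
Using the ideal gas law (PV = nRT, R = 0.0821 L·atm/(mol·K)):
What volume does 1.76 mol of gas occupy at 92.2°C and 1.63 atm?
T = 92.2°C + 273.15 = 365.35 K
V = nRT/P = (1.76 × 0.0821 × 365.35) / 1.63
V = 32.39 L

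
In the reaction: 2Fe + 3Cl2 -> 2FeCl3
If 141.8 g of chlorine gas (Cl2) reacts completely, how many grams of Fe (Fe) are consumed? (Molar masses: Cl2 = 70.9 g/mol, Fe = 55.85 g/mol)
Moles of Cl2 = 141.8 g ÷ 70.9 g/mol = 2 mol
Mole ratio: 2 mol Fe / 3 mol Cl2
Moles of Fe = 2 × (2/3) = 1.33333 mol
Mass of Fe = 1.33333 mol × 55.85 g/mol = 74.47 g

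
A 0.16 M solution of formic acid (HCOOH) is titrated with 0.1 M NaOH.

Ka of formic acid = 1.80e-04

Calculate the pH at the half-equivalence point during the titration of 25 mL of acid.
pH = pKa = 3.74

At the half-equivalence point, [HA] = [A⁻], so by Henderson–Hasselbalch pH = pKa + log(1) = pKa.
pKa = −log(1.80e-04) = 3.74.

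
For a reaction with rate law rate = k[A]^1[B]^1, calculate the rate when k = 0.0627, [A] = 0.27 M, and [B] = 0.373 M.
0.006315 M/s

rate = k·[A]^1·[B]^1 = 0.0627·(0.27)^1·(0.373)^1 = 0.0627·0.27·0.373 = 0.006315 M/s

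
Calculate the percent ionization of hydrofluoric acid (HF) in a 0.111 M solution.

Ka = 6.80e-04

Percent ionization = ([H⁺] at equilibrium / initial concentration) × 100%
Percent ionization = 7.53%

Let x = [H⁺]. Ka = x²/(C - x) ⇒ x² + (6.80e-04)x - (6.80e-04)(0.111) = 0. x = 8.3546e-03. Percent = (8.3546e-03/0.111) × 100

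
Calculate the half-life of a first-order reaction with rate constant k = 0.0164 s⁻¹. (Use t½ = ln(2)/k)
42.27 s

t½ = ln(2)/k = 0.6931/0.0164 = 42.27 s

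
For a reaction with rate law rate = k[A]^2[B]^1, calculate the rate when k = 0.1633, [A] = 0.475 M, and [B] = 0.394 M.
0.01452 M/s

rate = k·[A]^2·[B]^1 = 0.1633·(0.475)^2·(0.394)^1 = 0.1633·0.225625·0.394 = 0.01452 M/s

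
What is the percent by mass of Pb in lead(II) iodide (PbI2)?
Mass of Pb in formula = 207.2 × 1 = 207.2 g/mol
Molar mass = 461.0 g/mol
% Pb = (207.2/461.0) × 100% = 44.95%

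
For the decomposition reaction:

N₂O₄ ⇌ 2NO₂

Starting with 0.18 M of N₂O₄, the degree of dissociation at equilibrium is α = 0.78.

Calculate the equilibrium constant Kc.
K_c = 1.9911

x = α·[A]₀ = 0.78 × 0.18 = 0.1404 M dissociated.
At eq: [N₂O₄] = 0.18 − 0.1404 = 0.0396 M; [NO₂] = 2x = 0.2808 M.
Kc = [NO₂]²/[N₂O₄] = (0.2808)²/0.0396 = 1.991.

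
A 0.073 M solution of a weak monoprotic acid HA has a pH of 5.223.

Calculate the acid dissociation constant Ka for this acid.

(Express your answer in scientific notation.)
K_a = 4.91e-10

[H⁺] = 10^(−pH) = 10^(−5.223) = 5.984e-06 M. For HA ⇌ H⁺ + A⁻, Ka = x²/(C − x) = (5.984e-06)²/(0.073 − 5.984e-06) = 4.91e-10.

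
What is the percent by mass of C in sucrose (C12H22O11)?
Mass of C in formula = 12.01 × 12 = 144.12 g/mol
Molar mass = 342.3 g/mol
% C = (144.12/342.3) × 100% = 42.10%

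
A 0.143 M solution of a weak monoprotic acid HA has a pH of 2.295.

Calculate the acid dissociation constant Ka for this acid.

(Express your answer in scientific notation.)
K_a = 1.86e-04

[H⁺] = 10^(−pH) = 10^(−2.295) = 5.070e-03 M. For HA ⇌ H⁺ + A⁻, Ka = x²/(C − x) = (5.070e-03)²/(0.143 − 5.070e-03) = 1.86e-04.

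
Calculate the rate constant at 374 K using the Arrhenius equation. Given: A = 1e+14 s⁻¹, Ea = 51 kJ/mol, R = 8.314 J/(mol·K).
7.53e+06 s⁻¹

k = A·exp(-Ea/(R·T)) = 1e+14·exp(-51000/(8.314·374)) = 1e+14·exp(-16.4017) = 1e+14·7.5307e-08 = 7.53e+06 s⁻¹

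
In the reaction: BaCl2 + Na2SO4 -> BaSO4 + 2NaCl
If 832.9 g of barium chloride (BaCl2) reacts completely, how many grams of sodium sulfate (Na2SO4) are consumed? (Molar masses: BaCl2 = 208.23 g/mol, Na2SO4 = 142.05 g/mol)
Moles of BaCl2 = 832.9 g ÷ 208.23 g/mol = 3.9999 mol
Mole ratio: 1 mol Na2SO4 / 1 mol BaCl2
Moles of Na2SO4 = 3.9999 × (1/1) = 3.9999 mol
Mass of Na2SO4 = 3.9999 mol × 142.05 g/mol = 568.2 g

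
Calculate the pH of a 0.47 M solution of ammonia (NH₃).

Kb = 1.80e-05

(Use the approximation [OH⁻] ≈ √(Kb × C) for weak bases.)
pH = 11.46

[OH⁻] = √(Kb × C) = √(1.80e-05 × 0.47) = 2.9086e-03. pOH = 2.54, pH = 14 - pOH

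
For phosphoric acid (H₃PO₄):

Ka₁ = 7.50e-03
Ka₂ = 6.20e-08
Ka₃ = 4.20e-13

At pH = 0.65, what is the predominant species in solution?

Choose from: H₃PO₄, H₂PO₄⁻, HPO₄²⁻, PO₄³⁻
H₃PO₄

pKa1 = 2.12, pKa2 = 7.21, pKa3 = 12.38. Each pKa is the crossover between adjacent species; pH = 0.65 lies in the region where H₃PO₄ predominates.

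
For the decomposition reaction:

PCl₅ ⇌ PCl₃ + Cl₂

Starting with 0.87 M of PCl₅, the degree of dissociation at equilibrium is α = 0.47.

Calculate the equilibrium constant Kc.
K_c = 0.3626

x = α·[A]₀ = 0.47 × 0.87 = 0.4089 M dissociated.
At eq: [PCl₅] = 0.87 − 0.4089 = 0.4611 M; [PCl₃] = [Cl₂] = x = 0.4089 M.
Kc = [PCl₃][Cl₂]/[PCl₅] = (0.4089)²/0.4611 = 0.3626.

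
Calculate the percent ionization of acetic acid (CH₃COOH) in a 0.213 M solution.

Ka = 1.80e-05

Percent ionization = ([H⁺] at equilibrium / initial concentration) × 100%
Percent ionization = 0.915%

Let x = [H⁺]. Ka = x²/(C - x) ⇒ x² + (1.80e-05)x - (1.80e-05)(0.213) = 0. x = 1.9491e-03. Percent = (1.9491e-03/0.213) × 100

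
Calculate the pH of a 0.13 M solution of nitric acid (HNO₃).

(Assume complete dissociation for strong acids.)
pH = 0.89

[H⁺] = 0.13 M for strong acid. pH = -log[H⁺] = -log(0.13)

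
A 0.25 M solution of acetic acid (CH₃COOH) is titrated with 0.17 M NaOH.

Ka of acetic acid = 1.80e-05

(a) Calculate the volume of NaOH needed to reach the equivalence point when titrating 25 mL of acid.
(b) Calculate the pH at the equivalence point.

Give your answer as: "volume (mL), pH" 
V = 36.8 mL, pH = 8.87

(a) At equivalence: moles acid = moles base.
moles acid = 0.25 × 0.025 = 0.00625 mol; V_NaOH = 0.00625/0.17 = 0.03676 L = 36.8 mL.
(b) At equivalence, all acid → conjugate base A⁻ at [A⁻] = 0.00625/0.06176 = 0.1012 M.
Kb = Kw/Ka = 1.0e-14/1.80e-05 = 5.556e-10; [OH⁻] = √(Kb·[A⁻]) = 7.498e-06; pOH = 5.13; pH = 14 − pOH = 8.87.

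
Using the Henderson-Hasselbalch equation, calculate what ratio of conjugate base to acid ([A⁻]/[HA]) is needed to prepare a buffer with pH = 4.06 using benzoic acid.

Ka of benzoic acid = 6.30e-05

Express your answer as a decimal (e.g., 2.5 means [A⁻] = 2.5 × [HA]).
[A⁻]/[HA] = 0.723

pKa = −log(6.30e-05) = 4.2007. pH = pKa + log([A⁻]/[HA]). 4.06 = 4.2007 + log(ratio). log(ratio) = 4.06 − 4.2007 = -0.1407. ratio = 10^(-0.1407) = 0.723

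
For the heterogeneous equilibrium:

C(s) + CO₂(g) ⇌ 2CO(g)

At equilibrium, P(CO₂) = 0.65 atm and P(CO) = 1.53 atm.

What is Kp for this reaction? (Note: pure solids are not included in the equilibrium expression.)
K_p = 3.601

Solid C is excluded.
Kp = P(CO)²/P(CO₂) = (1.53)²/0.65 = 2.341/0.65 = 3.601.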